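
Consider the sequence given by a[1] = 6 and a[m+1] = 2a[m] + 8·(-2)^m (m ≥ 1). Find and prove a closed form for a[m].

Claim: a[m] = 2^m − 2·(-2)^m.

Base case: a[1] = 6, and 2^1 − 2·(-2)^1 = 2 + 4 = 6.
Assume a[j] = 2^j − 2·(-2)^j for some j ≥ 1.
Then a[j+1] = 2a[j] + 8·(-2)^j = 2·(2^j − 2·(-2)^j) + 8·(-2)^j = 2^{j+1} − 4·(-2)^j + 8·(-2)^j = 2^{j+1} + 4·(-2)^j = 2^{j+1} − 2·(-2)^{j+1}.
By induction, a[m] = 2^m − 2·(-2)^m for all m ≥ 1.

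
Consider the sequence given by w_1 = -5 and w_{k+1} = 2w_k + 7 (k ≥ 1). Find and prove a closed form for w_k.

Claim: w_k = 2^k − 7.

Base case: w_1 = -5, and 2^1 − 7 = 2 − 7 = -5.
Assume w_j = 2^j − 7 for some j ≥ 1.
Then w_{j+1} = 2w_j + 7 = 2·(2^j − 7) + 7 = 2^{j+1} − 14 + 7 = 2^{j+1} − 7.
This completes the inductive step, so w_k = 2^k − 7 for all k ≥ 1.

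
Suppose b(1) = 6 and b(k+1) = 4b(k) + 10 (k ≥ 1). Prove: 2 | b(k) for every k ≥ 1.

Base case: b(1) = 6 = 2·3, so 2 | b(1).
Assume 2 | b(r), so b(r) = 2t for some integer t.
Then b(r+1) = 4b(r) + 10 = 4·(2t) + 10 = 2(4t + 5), so 2 | b(r+1).
Hence 2 | b(k) for every k ≥ 1, by induction.

2 | b(k)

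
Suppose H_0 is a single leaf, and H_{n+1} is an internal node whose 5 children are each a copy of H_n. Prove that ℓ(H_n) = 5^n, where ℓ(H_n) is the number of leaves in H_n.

Base case: ℓ(H_0) = 1, and 5^0 = 1.
Assume ℓ(H_j) = 5^j.
Then ℓ(H_{j+1}) = 5·ℓ(H_j) = 5·5^j = 5^{j+1}.
So the formula holds for j+1, and by induction ℓ(H_n) = 5^n for all n ≥ 0.

ℓ(H_n) = 5^n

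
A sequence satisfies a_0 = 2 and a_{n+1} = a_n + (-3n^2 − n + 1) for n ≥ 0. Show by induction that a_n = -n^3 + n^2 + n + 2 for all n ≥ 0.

Base case: a_0 = 2, and -0^3 + 0^2 + 0 + 2 = 2.
Assume a_m = -m^3 + m^2 + m + 2.
Then a_{m+1} = a_m + (-3m^2 − m + 1) = (-m^3 + m^2 + m + 2) + (-3m^2 − m + 1) = -m^3 − 2m^2 + 3,
and -(m+1)^3 + (m+1)^2 + (m+1) + 2 = -m^3 − 2m^2 + 3.
This completes the inductive step, so a_n = -n^3 + n^2 + n + 2 for all n ≥ 0.

a_n = -n^3 + n^2 + n + 2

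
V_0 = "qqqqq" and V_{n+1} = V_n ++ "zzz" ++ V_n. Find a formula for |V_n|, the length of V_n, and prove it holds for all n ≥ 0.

Claim: |V_n| = 2^{n+3} − 3.

Base case: |V_0| = 5, and 2^{0+3} − 3 = 5.
Assume |V_k| = 2^{k+3} − 3.
Then |V_{k+1}| = |V_k| + 3 + |V_k| = 2|V_k| + 3 = 2(2^{k+3} − 3) + 3 = 2^{k+1+3} − 6 + 3 = 2^{k+1+3} − 3.
This completes the inductive step, so |V_n| = 2^{n+3} − 3 for all n ≥ 0.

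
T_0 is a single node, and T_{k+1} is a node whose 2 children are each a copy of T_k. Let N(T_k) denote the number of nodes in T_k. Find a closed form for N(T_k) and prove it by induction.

Claim: N(T_k) = 2^{k+1} − 1.

Base case: N(T_0) = 1, and 2^{0+1} − 1 = 1.
Assume N(T_r) = 2^{r+1} − 1.
Then N(T_{r+1}) = 1 + 2N(T_r) = 1 + 2(2^{r+1} − 1) = 2^{r+2} − 2 + 1 = 2^{r+2} − 1.
This completes the inductive step, so N(T_k) = 2^{k+1} − 1 for all k ≥ 0.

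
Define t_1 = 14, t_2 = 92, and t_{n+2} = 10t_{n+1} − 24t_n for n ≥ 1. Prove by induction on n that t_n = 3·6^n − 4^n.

Base cases: t_1 = 14 and 3·6^1 − 4^1 = 14; t_2 = 92 and 3·6^2 − 4^2 = 92.
Assume t_i = 3·6^i − 4^i for all 1 ≤ i ≤ j, where j ≥ 2.
Then t_{j+1} = 10t_j − 24t_{j−1} = 10·(3·6^j − 4^j) − 24·(3·6^{j−1} − 4^{j−1}) = 3·(10·6 − 24)6^{j−1} − (10·4 − 24)4^{j−1} = 108·6^{j−1} − 16·4^{j−1} = 3·6^{j+1} − 4^{j+1}.
This completes the inductive step, so t_n = 3·6^n − 4^n for all n ≥ 1.

t_n = 3·6^n − 4^n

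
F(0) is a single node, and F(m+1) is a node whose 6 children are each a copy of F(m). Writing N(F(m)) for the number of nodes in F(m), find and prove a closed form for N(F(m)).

Claim: N(F(m)) = (6^{m+1} − 1)/5.

Base case: N(F(0)) = 1, and (6^{0+1} − 1)/5 = 1.
Assume N(F(k)) = (6^{k+1} − 1)/5.
Then N(F(k+1)) = 1 + 6N(F(k)) = 1 + 6·(6^{k+1} − 1)/5 = 1 + (6^{k+2} − 6)/5 = (5 + 6^{k+2} − 6)/5 = (6^{k+2} − 1)/5.
So the formula holds for k+1, and by induction N(F(m)) = (6^{m+1} − 1)/5 for all m ≥ 0.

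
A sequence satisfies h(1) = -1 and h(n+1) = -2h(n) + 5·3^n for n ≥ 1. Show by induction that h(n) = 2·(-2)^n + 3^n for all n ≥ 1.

Base case: h(1) = -1, and 2·(-2)^1 + 3^1 = -4 + 3 = -1.
Assume h(m) = 2·(-2)^m + 3^m for some m ≥ 1.
Then h(m+1) = -2h(m) + 5·3^m = -2·(2·(-2)^m + 3^m) + 5·3^m = 2·(-2)^{m+1} − 2·3^m + 5·3^m = 2·(-2)^{m+1} + 3·3^m = 2·(-2)^{m+1} + 3^{m+1}.
So the formula holds for m+1, and by induction h(n) = 2·(-2)^n + 3^n for all n ≥ 1.

h(n) = 2·(-2)^n + 3^n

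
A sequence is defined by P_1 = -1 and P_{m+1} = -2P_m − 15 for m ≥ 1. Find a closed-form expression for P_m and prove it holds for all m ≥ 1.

Claim: P_m = -2·(-2)^m − 5.

Base case: P_1 = -1, and -2·(-2)^1 − 5 = 4 − 5 = -1.
Assume P_r = -2·(-2)^r − 5 for some r ≥ 1.
Then P_{r+1} = -2P_r − 15 = -2·(-2·(-2)^r − 5) − 15 = 4·(-2)^r + 10 − 15 = -2·(-2)^{r+1} − 5.
By induction, P_m = -2·(-2)^m − 5 for all m ≥ 1.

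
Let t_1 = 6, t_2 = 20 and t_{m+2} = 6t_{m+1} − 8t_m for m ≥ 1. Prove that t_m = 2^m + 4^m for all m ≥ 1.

Base cases: t_1 = 6 and 2^1 + 4^1 = 6; t_2 = 20 and 2^2 + 4^2 = 20.
Assume t_i = 2^i + 4^i for all 1 ≤ i ≤ j, where j ≥ 2.
Then t_{j+1} = 6t_j − 8t_{j−1} = 6·(2^j + 4^j) − 8·(2^{j−1} + 4^{j−1}) = (6·2 − 8)2^{j−1} + (6·4 − 8)4^{j−1} = 4·2^{j−1} + 16·4^{j−1} = 2^{j+1} + 4^{j+1}.
Hence t_m = 2^m + 4^m for every m ≥ 1, by strong induction.

t_m = 2^m + 4^m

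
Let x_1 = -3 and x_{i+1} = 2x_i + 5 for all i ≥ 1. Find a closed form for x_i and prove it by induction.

Claim: x_i = 2^i − 5.

Base case: x_1 = -3, and 2^1 − 5 = 2 − 5 = -3.
Assume x_k = 2^k − 5 for some k ≥ 1.
Then x_{k+1} = 2x_k + 5 = 2·(2^k − 5) + 5 = 2^{k+1} − 10 + 5 = 2^{k+1} − 5.
So the formula holds for k+1, and by induction x_i = 2^i − 5 for all i ≥ 1.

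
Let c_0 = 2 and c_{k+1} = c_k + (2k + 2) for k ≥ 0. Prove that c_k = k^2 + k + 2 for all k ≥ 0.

Base case: c_0 = 2, and 0^2 + 0 + 2 = 2.
Assume c_r = r^2 + r + 2.
Then c_{r+1} = c_r + (2r + 2) = (r^2 + r + 2) + (2r + 2) = r^2 + 3r + 4,
and (r+1)^2 + (r+1) + 2 = r^2 + 3r + 4.
This completes the inductive step, so c_k = k^2 + k + 2 for all k ≥ 0.

c_k = k^2 + k + 2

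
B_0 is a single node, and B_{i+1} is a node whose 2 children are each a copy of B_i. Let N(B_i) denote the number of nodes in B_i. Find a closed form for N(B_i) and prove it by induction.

Claim: N(B_i) = 2^{i+1} − 1.

Base case: N(B_0) = 1, and 2^{0+1} − 1 = 1.
Assume N(B_r) = 2^{r+1} − 1.
Then N(B_{r+1}) = 1 + 2N(B_r) = 1 + 2(2^{r+1} − 1) = 2^{r+2} − 2 + 1 = 2^{r+2} − 1.
By induction, N(B_i) = 2^{i+1} − 1 for all i ≥ 0.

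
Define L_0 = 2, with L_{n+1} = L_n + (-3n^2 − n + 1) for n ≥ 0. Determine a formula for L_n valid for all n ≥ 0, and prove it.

Claim: L_n = -n^3 + n^2 + n + 2.

Base case: L_0 = 2, and -0^3 + 0^2 + 0 + 2 = 2.
Assume L_r = -r^3 + r^2 + r + 2.
Then L_{r+1} = L_r + (-3r^2 − r + 1) = (-r^3 + r^2 + r + 2) + (-3r^2 − r + 1) = -r^3 − 2r^2 + 3,
and -(r+1)^3 + (r+1)^2 + (r+1) + 2 = -r^3 − 2r^2 + 3.
This completes the inductive step, so L_n = -n^3 + n^2 + n + 2 for all n ≥ 0.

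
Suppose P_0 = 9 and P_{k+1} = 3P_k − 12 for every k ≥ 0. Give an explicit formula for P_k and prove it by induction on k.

Claim: P_k = 3^{k+1} + 6.

Base case: P_0 = 9, and 3^{0+1} + 6 = 3 + 6 = 9.
Assume P_m = 3^{m+1} + 6 for some m ≥ 0.
Then P_{m+1} = 3P_m − 12 = 3·(3^{m+1} + 6) − 12 = 3^{m+2} + 18 − 12 = 3^{m+2} + 6.
This completes the inductive step, so P_k = 3^{k+1} + 6 for all k ≥ 0.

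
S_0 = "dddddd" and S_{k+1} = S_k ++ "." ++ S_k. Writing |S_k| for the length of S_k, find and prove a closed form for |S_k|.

Claim: |S_k| = 7·2^k − 1.

Base case: |S_0| = 6, and 7·2^0 − 1 = 6.
Assume |S_j| = 7·2^j − 1.
Then |S_{j+1}| = |S_j| + 1 + |S_j| = 2|S_j| + 1 = 2(7·2^j − 1) + 1 = 7·2^{j+1} − 2 + 1 = 7·2^{j+1} − 1.
So the formula holds for j+1, and by induction |S_k| = 7·2^k − 1 for all k ≥ 0.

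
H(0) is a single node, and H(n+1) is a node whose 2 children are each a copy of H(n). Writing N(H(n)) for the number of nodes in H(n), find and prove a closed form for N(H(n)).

Claim: N(H(n)) = 2^{n+1} − 1.

Base case: N(H(0)) = 1, and 2^{0+1} − 1 = 1.
Assume N(H(m)) = 2^{m+1} − 1.
Then N(H(m+1)) = 1 + 2N(H(m)) = 1 + 2(2^{m+1} − 1) = 2^{m+2} − 2 + 1 = 2^{m+2} − 1.
By induction, N(H(n)) = 2^{n+1} − 1 for all n ≥ 0.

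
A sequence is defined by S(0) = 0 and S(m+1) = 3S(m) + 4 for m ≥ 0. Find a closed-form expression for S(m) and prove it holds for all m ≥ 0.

Claim: S(m) = 2·3^m − 2.

Base case: S(0) = 0, and 2·3^0 − 2 = 2 − 2 = 0.
Assume S(r) = 2·3^r − 2 for some r ≥ 0.
Then S(r+1) = 3S(r) + 4 = 3·(2·3^r − 2) + 4 = 6·3^r − 6 + 4 = 2·3^{r+1} − 2.
This completes the inductive step, so S(m) = 2·3^m − 2 for all m ≥ 0.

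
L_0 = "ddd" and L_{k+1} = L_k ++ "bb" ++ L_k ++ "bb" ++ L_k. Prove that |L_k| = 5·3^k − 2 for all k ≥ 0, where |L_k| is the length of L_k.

Base case: |L_0| = 3, and 5·3^0 − 2 = 3.
Assume |L_j| = 5·3^j − 2.
Then |L_{j+1}| = 3|L_j| + 4 = 3(5·3^j − 2) + 4 = 5·3^{j+1} − 6 + 4 = 5·3^{j+1} − 2.
By induction, |L_k| = 5·3^k − 2 for all k ≥ 0.

|L_k| = 5·3^k − 2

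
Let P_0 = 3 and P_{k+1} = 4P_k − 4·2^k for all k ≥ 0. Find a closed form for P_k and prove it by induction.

Claim: P_k = 4^k + 2·2^k.

Base case: P_0 = 3, and 4^0 + 2·2^0 = 1 + 2 = 3.
Assume P_m = 4^m + 2·2^m for some m ≥ 0.
Then P_{m+1} = 4P_m − 4·2^m = 4·(4^m + 2·2^m) − 4·2^m = 4^{m+1} + 8·2^m − 4·2^m = 4^{m+1} + 4·2^m = 4^{m+1} + 2·2^{m+1}.
So the formula holds for m+1, and by induction P_k = 4^k + 2·2^k for all k ≥ 0.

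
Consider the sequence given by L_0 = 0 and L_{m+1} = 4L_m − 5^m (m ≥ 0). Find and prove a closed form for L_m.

Claim: L_m = 4^m − 5^m.

Base case: L_0 = 0, and 4^0 − 5^0 = 1 − 1 = 0.
Assume L_r = 4^r − 5^r for some r ≥ 0.
Then L_{r+1} = 4L_r − 5^r = 4·(4^r − 5^r) − 5^r = 4^{r+1} − 4·5^r − 5^r = 4^{r+1} − 5·5^r = 4^{r+1} − 5^{r+1}.
By induction, L_m = 4^m − 5^m for all m ≥ 0.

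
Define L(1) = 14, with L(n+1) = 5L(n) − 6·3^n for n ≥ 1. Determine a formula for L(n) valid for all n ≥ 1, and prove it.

Claim: L(n) = 5^n + 3·3^n.

Base case: L(1) = 14, and 5^1 + 3·3^1 = 5 + 9 = 14.
Assume L(k) = 5^k + 3·3^k for some k ≥ 1.
Then L(k+1) = 5L(k) − 6·3^k = 5·(5^k + 3·3^k) − 6·3^k = 5^{k+1} + 15·3^k − 6·3^k = 5^{k+1} + 9·3^k = 5^{k+1} + 3·3^{k+1}.
Hence L(n) = 5^n + 3·3^n for every n ≥ 1, by induction.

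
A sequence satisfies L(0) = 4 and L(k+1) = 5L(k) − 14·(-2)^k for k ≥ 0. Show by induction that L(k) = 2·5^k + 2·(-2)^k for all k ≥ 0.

Base case: L(0) = 4, and 2·5^0 + 2·(-2)^0 = 2 + 2 = 4.
Assume L(m) = 2·5^m + 2·(-2)^m for some m ≥ 0.
Then L(m+1) = 5L(m) − 14·(-2)^m = 5·(2·5^m + 2·(-2)^m) − 14·(-2)^m = 2·5^{m+1} + 10·(-2)^m − 14·(-2)^m = 2·5^{m+1} − 4·(-2)^m = 2·5^{m+1} + 2·(-2)^{m+1}.
So the formula holds for m+1, and by induction L(k) = 2·5^k + 2·(-2)^k for all k ≥ 0.

L(k) = 2·5^k + 2·(-2)^k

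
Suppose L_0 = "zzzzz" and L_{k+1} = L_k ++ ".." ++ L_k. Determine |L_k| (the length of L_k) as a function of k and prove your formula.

Claim: |L_k| = 7·2^k − 2.

Base case: |L_0| = 5, and 7·2^0 − 2 = 5.
Assume |L_r| = 7·2^r − 2.
Then |L_{r+1}| = |L_r| + 2 + |L_r| = 2|L_r| + 2 = 2(7·2^r − 2) + 2 = 7·2^{r+1} − 4 + 2 = 7·2^{r+1} − 2.
So the formula holds for r+1, and by induction |L_k| = 7·2^k − 2 for all k ≥ 0.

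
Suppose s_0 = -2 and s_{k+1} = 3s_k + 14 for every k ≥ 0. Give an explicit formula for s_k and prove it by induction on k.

Claim: s_k = 5·3^k − 7.

Base case: s_0 = -2, and 5·3^0 − 7 = 5 − 7 = -2.
Assume s_m = 5·3^m − 7 for some m ≥ 0.
Then s_{m+1} = 3s_m + 14 = 3·(5·3^m − 7) + 14 = 15·3^m − 21 + 14 = 5·3^{m+1} − 7.
Hence s_k = 5·3^k − 7 for every k ≥ 0, by induction.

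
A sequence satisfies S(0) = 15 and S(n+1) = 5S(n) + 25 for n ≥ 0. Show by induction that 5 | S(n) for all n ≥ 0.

Base case: S(0) = 15 = 5·3, so 5 | S(0).
Assume 5 | S(k), so S(k) = 5t for some integer t.
Then S(k+1) = 5S(k) + 25 = 5·(5t) + 25 = 5(5t + 5), so 5 | S(k+1).
Hence 5 | S(n) for every n ≥ 0, by induction.

5 | S(n)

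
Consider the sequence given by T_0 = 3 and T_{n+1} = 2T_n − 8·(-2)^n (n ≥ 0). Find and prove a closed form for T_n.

Claim: T_n = 2^n + 2·(-2)^n.

Base case: T_0 = 3, and 2^0 + 2·(-2)^0 = 1 + 2 = 3.
Assume T_m = 2^m + 2·(-2)^m for some m ≥ 0.
Then T_{m+1} = 2T_m − 8·(-2)^m = 2·(2^m + 2·(-2)^m) − 8·(-2)^m = 2^{m+1} + 4·(-2)^m − 8·(-2)^m = 2^{m+1} − 4·(-2)^m = 2^{m+1} + 2·(-2)^{m+1}.
This completes the inductive step, so T_n = 2^n + 2·(-2)^n for all n ≥ 0.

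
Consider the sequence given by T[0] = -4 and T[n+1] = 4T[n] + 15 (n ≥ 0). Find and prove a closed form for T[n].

Claim: T[n] = 4^n − 5.

Base case: T[0] = -4, and 4^0 − 5 = 1 − 5 = -4.
Assume T[j] = 4^j − 5 for some j ≥ 0.
Then T[j+1] = 4T[j] + 15 = 4·(4^j − 5) + 15 = 4^{j+1} − 20 + 15 = 4^{j+1} − 5.
Hence T[n] = 4^n − 5 for every n ≥ 0, by induction.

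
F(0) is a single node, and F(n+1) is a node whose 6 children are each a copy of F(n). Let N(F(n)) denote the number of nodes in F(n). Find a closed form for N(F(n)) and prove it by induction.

Claim: N(F(n)) = (6^{n+1} − 1)/5.

Base case: N(F(0)) = 1, and (6^{0+1} − 1)/5 = 1.
Assume N(F(k)) = (6^{k+1} − 1)/5.
Then N(F(k+1)) = 1 + 6N(F(k)) = 1 + 6·(6^{k+1} − 1)/5 = 1 + (6^{k+2} − 6)/5 = (5 + 6^{k+2} − 6)/5 = (6^{k+2} − 1)/5.
Hence N(F(n)) = (6^{n+1} − 1)/5 for every n ≥ 0, by induction.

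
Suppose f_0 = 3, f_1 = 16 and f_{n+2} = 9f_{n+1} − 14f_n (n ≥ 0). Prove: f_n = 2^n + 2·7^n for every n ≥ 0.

Base cases: f_0 = 3 and 2^0 + 2·7^0 = 3; f_1 = 16 and 2^1 + 2·7^1 = 16.
Assume f_j = 2^j + 2·7^j for all 0 ≤ j ≤ r, where r ≥ 1.
Then f_{r+1} = 9f_r − 14f_{r−1} = 9·(2^r + 2·7^r) − 14·(2^{r−1} + 2·7^{r−1}) = (9·2 − 14)2^{r−1} + 2·(9·7 − 14)7^{r−1} = 4·2^{r−1} + 98·7^{r−1} = 2^{r+1} + 2·7^{r+1}.
This completes the inductive step, so f_n = 2^n + 2·7^n for all n ≥ 0.

f_n = 2^n + 2·7^n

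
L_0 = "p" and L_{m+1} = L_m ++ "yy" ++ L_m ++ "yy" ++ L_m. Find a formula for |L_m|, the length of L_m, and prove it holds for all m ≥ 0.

Claim: |L_m| = 3^{m+1} − 2.

Base case: |L_0| = 1, and 3^{0+1} − 2 = 1.
Assume |L_k| = 3^{k+1} − 2.
Then |L_{k+1}| = 3|L_k| + 4 = 3(3^{k+1} − 2) + 4 = 3^{k+2} − 6 + 4 = 3^{k+2} − 2.
So the formula holds for k+1, and by induction |L_m| = 3^{m+1} − 2 for all m ≥ 0.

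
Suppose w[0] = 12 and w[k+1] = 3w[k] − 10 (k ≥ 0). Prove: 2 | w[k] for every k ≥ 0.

Base case: w[0] = 12 = 2·6, so 2 | w[0].
Assume 2 | w[r], so w[r] = 2t for some integer t.
Then w[r+1] = 3w[r] − 10 = 3·(2t) − 10 = 2(3t − 5), so 2 | w[r+1].
Hence 2 | w[k] for every k ≥ 0, by induction.

2 | w[k]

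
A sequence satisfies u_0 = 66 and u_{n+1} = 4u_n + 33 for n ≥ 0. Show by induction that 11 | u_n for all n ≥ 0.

Base case: u_0 = 66 = 11·6, so 11 | u_0.
Assume 11 | u_j, so u_j = 11t for some integer t.
Then u_{j+1} = 4u_j + 33 = 4·(11t) + 33 = 11(4t + 3), so 11 | u_{j+1}.
So the property holds for j+1, and by induction 11 | u_n for all n ≥ 0.

11 | u_n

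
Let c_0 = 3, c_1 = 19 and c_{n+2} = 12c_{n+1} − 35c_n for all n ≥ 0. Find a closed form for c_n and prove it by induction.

Claim: c_n = 2·7^n + 5^n.

Base cases: c_0 = 3 and 2·7^0 + 5^0 = 3; c_1 = 19 and 2·7^1 + 5^1 = 19.
Assume c_j = 2·7^j + 5^j for all 0 ≤ j ≤ r, where r ≥ 1.
Then c_{r+1} = 12c_r − 35c_{r−1} = 12·(2·7^r + 5^r) − 35·(2·7^{r−1} + 5^{r−1}) = 2·(12·7 − 35)7^{r−1} + (12·5 − 35)5^{r−1} = 98·7^{r−1} + 25·5^{r−1} = 2·7^{r+1} + 5^{r+1}.
Hence c_n = 2·7^n + 5^n for every n ≥ 0, by strong induction.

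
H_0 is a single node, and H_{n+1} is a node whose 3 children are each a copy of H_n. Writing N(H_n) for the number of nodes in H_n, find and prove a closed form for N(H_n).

Claim: N(H_n) = (3^{n+1} − 1)/2.

Base case: N(H_0) = 1, and (3^{0+1} − 1)/2 = 1.
Assume N(H_r) = (3^{r+1} − 1)/2.
Then N(H_{r+1}) = 1 + 3N(H_r) = 1 + 3·(3^{r+1} − 1)/2 = 1 + (3^{r+2} − 3)/2 = (2 + 3^{r+2} − 3)/2 = (3^{r+2} − 1)/2.
So the formula holds for r+1, and by induction N(H_n) = (3^{n+1} − 1)/2 for all n ≥ 0.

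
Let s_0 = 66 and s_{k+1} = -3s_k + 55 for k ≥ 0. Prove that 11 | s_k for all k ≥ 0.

Base case: s_0 = 66 = 11·6, so 11 | s_0.
Assume 11 | s_m, so s_m = 11t for some integer t.
Then s_{m+1} = -3s_m + 55 = -3·(11t) + 55 = 11(-3t + 5), so 11 | s_{m+1}.
By induction, 11 | s_k for all k ≥ 0.

11 | s_k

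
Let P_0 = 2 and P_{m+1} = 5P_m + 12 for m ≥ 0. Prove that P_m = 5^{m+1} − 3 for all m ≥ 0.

Base case: P_0 = 2, and 5^{0+1} − 3 = 5 − 3 = 2.
Assume P_r = 5^{r+1} − 3 for some r ≥ 0.
Then P_{r+1} = 5P_r + 12 = 5·(5^{r+1} − 3) + 12 = 5^{r+2} − 15 + 12 = 5^{r+2} − 3.
So the formula holds for r+1, and by induction P_m = 5^{m+1} − 3 for all m ≥ 0.

P_m = 5^{m+1} − 3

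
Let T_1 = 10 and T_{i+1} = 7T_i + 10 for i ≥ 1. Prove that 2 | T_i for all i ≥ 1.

Base case: T_1 = 10 = 2·5, so 2 | T_1.
Assume 2 | T_r, so T_r = 2t for some integer t.
Then T_{r+1} = 7T_r + 10 = 7·(2t) + 10 = 2(7t + 5), so 2 | T_{r+1}.
By induction, 2 | T_i for all i ≥ 1.

2 | T_i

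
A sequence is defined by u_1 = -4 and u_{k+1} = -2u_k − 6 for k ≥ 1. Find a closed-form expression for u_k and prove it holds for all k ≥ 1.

Claim: u_k = (-2)^k − 2.

Base case: u_1 = -4, and (-2)^1 − 2 = -2 − 2 = -4.
Assume u_m = (-2)^m − 2 for some m ≥ 1.
Then u_{m+1} = -2u_m − 6 = -2·((-2)^m − 2) − 6 = -2·(-2)^m + 4 − 6 = (-2)^{m+1} − 2.
This completes the inductive step, so u_k = (-2)^k − 2 for all k ≥ 1.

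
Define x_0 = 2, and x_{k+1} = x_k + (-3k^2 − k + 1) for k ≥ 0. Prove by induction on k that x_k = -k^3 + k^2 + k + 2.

Base case: x_0 = 2, and -0^3 + 0^2 + 0 + 2 = 2.
Assume x_j = -j^3 + j^2 + j + 2.
Then x_{j+1} = x_j + (-3j^2 − j + 1) = (-j^3 + j^2 + j + 2) + (-3j^2 − j + 1) = -j^3 − 2j^2 + 3,
and -(j+1)^3 + (j+1)^2 + (j+1) + 2 = -j^3 − 2j^2 + 3.
This completes the inductive step, so x_k = -k^3 + k^2 + k + 2 for all k ≥ 0.

x_k = -k^3 + k^2 + k + 2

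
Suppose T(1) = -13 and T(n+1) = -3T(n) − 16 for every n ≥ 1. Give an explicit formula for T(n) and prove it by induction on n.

Claim: T(n) = 3·(-3)^n − 4.

Base case: T(1) = -13, and 3·(-3)^1 − 4 = -9 − 4 = -13.
Assume T(r) = 3·(-3)^r − 4 for some r ≥ 1.
Then T(r+1) = -3T(r) − 16 = -3·(3·(-3)^r − 4) − 16 = -9·(-3)^r + 12 − 16 = 3·(-3)^{r+1} − 4.
So the formula holds for r+1, and by induction T(n) = 3·(-3)^n − 4 for all n ≥ 1.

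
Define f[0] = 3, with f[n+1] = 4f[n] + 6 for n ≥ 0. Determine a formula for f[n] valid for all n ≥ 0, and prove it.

Claim: f[n] = 5·4^n − 2.

Base case: f[0] = 3, and 5·4^0 − 2 = 5 − 2 = 3.
Assume f[r] = 5·4^r − 2 for some r ≥ 0.
Then f[r+1] = 4f[r] + 6 = 4·(5·4^r − 2) + 6 = 20·4^r − 8 + 6 = 5·4^{r+1} − 2.
So the formula holds for r+1, and by induction f[n] = 5·4^n − 2 for all n ≥ 0.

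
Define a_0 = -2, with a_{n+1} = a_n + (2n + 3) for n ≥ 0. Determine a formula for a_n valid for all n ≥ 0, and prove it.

Claim: a_n = n^2 + 2n − 2.

Base case: a_0 = -2, and 0^2 + 2·0 − 2 = -2.
Assume a_r = r^2 + 2r − 2.
Then a_{r+1} = a_r + (2r + 3) = (r^2 + 2r − 2) + (2r + 3) = r^2 + 4r + 1,
and (r+1)^2 + 2·(r+1) − 2 = r^2 + 4r + 1.
By induction, a_n = n^2 + 2n − 2 for all n ≥ 0.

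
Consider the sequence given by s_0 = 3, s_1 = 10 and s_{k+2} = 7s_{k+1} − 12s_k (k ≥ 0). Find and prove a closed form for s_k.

Claim: s_k = 4^k + 2·3^k.

Base cases: s_0 = 3 and 4^0 + 2·3^0 = 3; s_1 = 10 and 4^1 + 2·3^1 = 10.
Assume s_j = 4^j + 2·3^j for all 0 ≤ j ≤ m, where m ≥ 1.
Then s_{m+1} = 7s_m − 12s_{m−1} = 7·(4^m + 2·3^m) − 12·(4^{m−1} + 2·3^{m−1}) = (7·4 − 12)4^{m−1} + 2·(7·3 − 12)3^{m−1} = 16·4^{m−1} + 18·3^{m−1} = 4^{m+1} + 2·3^{m+1}.
This completes the inductive step, so s_k = 4^k + 2·3^k for all k ≥ 0.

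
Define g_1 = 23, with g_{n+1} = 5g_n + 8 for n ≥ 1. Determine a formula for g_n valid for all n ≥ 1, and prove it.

Claim: g_n = 5^{n+1} − 2.

Base case: g_1 = 23, and 5^{1+1} − 2 = 25 − 2 = 23.
Assume g_r = 5^{r+1} − 2 for some r ≥ 1.
Then g_{r+1} = 5g_r + 8 = 5·(5^{r+1} − 2) + 8 = 5^{r+2} − 10 + 8 = 5^{r+2} − 2.
Hence g_n = 5^{n+1} − 2 for every n ≥ 1, by induction.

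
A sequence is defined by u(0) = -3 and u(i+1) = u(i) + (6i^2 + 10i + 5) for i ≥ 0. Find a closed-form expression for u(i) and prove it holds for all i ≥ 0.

Claim: u(i) = 2i^3 + 2i^2 + i − 3.

Base case: u(0) = -3, and 2·0^3 + 2·0^2 + 0 − 3 = -3.
Assume u(m) = 2m^3 + 2m^2 + m − 3.
Then u(m+1) = u(m) + (6m^2 + 10m + 5) = (2m^3 + 2m^2 + m − 3) + (6m^2 + 10m + 5) = 2m^3 + 8m^2 + 11m + 2,
and 2·(m+1)^3 + 2·(m+1)^2 + (m+1) − 3 = 2m^3 + 8m^2 + 11m + 2.
This completes the inductive step, so u(i) = 2i^3 + 2i^2 + i − 3 for all i ≥ 0.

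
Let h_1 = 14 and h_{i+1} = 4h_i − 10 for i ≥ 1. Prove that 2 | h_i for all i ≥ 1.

Base case: h_1 = 14 = 2·7, so 2 | h_1.
Assume 2 | h_k, so h_k = 2t for some integer t.
Then h_{k+1} = 4h_k − 10 = 4·(2t) − 10 = 2(4t − 5), so 2 | h_{k+1}.
Hence 2 | h_i for every i ≥ 1, by induction.

2 | h_i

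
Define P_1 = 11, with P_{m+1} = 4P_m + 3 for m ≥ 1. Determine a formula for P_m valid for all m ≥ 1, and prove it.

Claim: P_m = 3·4^m − 1.

Base case: P_1 = 11, and 3·4^1 − 1 = 12 − 1 = 11.
Assume P_j = 3·4^j − 1 for some j ≥ 1.
Then P_{j+1} = 4P_j + 3 = 4·(3·4^j − 1) + 3 = 12·4^j − 4 + 3 = 3·4^{j+1} − 1.
Hence P_m = 3·4^m − 1 for every m ≥ 1, by induction.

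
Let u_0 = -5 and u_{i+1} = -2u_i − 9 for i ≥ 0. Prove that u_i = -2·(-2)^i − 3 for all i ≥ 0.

Base case: u_0 = -5, and -2·(-2)^0 − 3 = -2 − 3 = -5.
Assume u_r = -2·(-2)^r − 3 for some r ≥ 0.
Then u_{r+1} = -2u_r − 9 = -2·(-2·(-2)^r − 3) − 9 = 4·(-2)^r + 6 − 9 = -2·(-2)^{r+1} − 3.
This completes the inductive step, so u_i = -2·(-2)^i − 3 for all i ≥ 0.

u_i = -2·(-2)^i − 3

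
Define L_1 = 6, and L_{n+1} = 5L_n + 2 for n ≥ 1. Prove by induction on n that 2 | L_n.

Base case: L_1 = 6 = 2·3, so 2 | L_1.
Assume 2 | L_m, so L_m = 2t for some integer t.
Then L_{m+1} = 5L_m + 2 = 5·(2t) + 2 = 2(5t + 1), so 2 | L_{m+1}.
By induction, 2 | L_n for all n ≥ 1.

2 | L_n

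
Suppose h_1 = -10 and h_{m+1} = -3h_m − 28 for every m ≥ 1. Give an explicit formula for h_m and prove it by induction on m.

Claim: h_m = (-3)^m − 7.

Base case: h_1 = -10, and (-3)^1 − 7 = -3 − 7 = -10.
Assume h_k = (-3)^k − 7 for some k ≥ 1.
Then h_{k+1} = -3h_k − 28 = -3·((-3)^k − 7) − 28 = -3·(-3)^k + 21 − 28 = (-3)^{k+1} − 7.
By induction, h_m = (-3)^m − 7 for all m ≥ 1.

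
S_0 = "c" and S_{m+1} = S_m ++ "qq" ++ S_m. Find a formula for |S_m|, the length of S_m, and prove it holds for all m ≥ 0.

Claim: |S_m| = 3·2^m − 2.

Base case: |S_0| = 1, and 3·2^0 − 2 = 1.
Assume |S_k| = 3·2^k − 2.
Then |S_{k+1}| = |S_k| + 2 + |S_k| = 2|S_k| + 2 = 2(3·2^k − 2) + 2 = 3·2^{k+1} − 4 + 2 = 3·2^{k+1} − 2.
Hence |S_m| = 3·2^m − 2 for every m ≥ 0, by induction.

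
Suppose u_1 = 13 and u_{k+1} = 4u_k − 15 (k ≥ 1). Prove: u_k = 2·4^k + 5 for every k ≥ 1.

Base case: u_1 = 13, and 2·4^1 + 5 = 8 + 5 = 13.
Assume u_r = 2·4^r + 5 for some r ≥ 1.
Then u_{r+1} = 4u_r − 15 = 4·(2·4^r + 5) − 15 = 8·4^r + 20 − 15 = 2·4^{r+1} + 5.
Hence u_k = 2·4^k + 5 for every k ≥ 1, by induction.

u_k = 2·4^k + 5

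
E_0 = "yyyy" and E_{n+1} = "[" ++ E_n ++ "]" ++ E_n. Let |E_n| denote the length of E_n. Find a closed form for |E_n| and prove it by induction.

Claim: |E_n| = 6·2^n − 2.

Base case: |E_0| = 4, and 6·2^0 − 2 = 4.
Assume |E_m| = 6·2^m − 2.
Then |E_{m+1}| = 1 + |E_m| + 1 + |E_m| = 2|E_m| + 2 = 2(6·2^m − 2) + 2 = 6·2^{m+1} − 4 + 2 = 6·2^{m+1} − 2.
Hence |E_n| = 6·2^n − 2 for every n ≥ 0, by induction.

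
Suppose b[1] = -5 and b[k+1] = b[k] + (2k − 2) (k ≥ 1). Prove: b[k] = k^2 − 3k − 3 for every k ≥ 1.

Base case: b[1] = -5, and 1^2 − 3·1 − 3 = -5.
Assume b[j] = j^2 − 3j − 3.
Then b[j+1] = b[j] + (2j − 2) = (j^2 − 3j − 3) + (2j − 2) = j^2 − j − 5,
and (j+1)^2 − 3·(j+1) − 3 = j^2 − j − 5.
Hence b[k] = k^2 − 3k − 3 for every k ≥ 1, by induction.

b[k] = k^2 − 3k − 3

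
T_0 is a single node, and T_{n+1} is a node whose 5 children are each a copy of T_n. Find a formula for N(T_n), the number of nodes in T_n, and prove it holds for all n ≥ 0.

Claim: N(T_n) = (5^{n+1} − 1)/4.

Base case: N(T_0) = 1, and (5^{0+1} − 1)/4 = 1.
Assume N(T_m) = (5^{m+1} − 1)/4.
Then N(T_{m+1}) = 1 + 5N(T_m) = 1 + 5·(5^{m+1} − 1)/4 = 1 + (5^{m+2} − 5)/4 = (4 + 5^{m+2} − 5)/4 = (5^{m+2} − 1)/4.
Hence N(T_n) = (5^{n+1} − 1)/4 for every n ≥ 0, by induction.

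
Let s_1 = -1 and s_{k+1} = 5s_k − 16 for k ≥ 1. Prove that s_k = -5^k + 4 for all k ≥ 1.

Base case: s_1 = -1, and -5^1 + 4 = -5 + 4 = -1.
Assume s_m = -5^m + 4 for some m ≥ 1.
Then s_{m+1} = 5s_m − 16 = 5·(-5^m + 4) − 16 = -5^{m+1} + 20 − 16 = -5^{m+1} + 4.
This completes the inductive step, so s_k = -5^k + 4 for all k ≥ 1.

s_k = -5^k + 4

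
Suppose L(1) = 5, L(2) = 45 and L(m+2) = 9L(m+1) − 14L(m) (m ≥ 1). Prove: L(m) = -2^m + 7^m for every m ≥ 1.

Base cases: L(1) = 5 and -2^1 + 7^1 = 5; L(2) = 45 and -2^2 + 7^2 = 45.
Assume L(i) = -2^i + 7^i for all 1 ≤ i ≤ j, where j ≥ 2.
Then L(j+1) = 9L(j) − 14L(j−1) = 9·(-2^j + 7^j) − 14·(-2^{j−1} + 7^{j−1}) = -(9·2 − 14)2^{j−1} + (9·7 − 14)7^{j−1} = -4·2^{j−1} + 49·7^{j−1} = -2^{j+1} + 7^{j+1}.
This completes the inductive step, so L(m) = -2^m + 7^m for all m ≥ 1.

L(m) = -2^m + 7^m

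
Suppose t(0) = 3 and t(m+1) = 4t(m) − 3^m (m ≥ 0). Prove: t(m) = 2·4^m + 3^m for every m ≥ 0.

Base case: t(0) = 3, and 2·4^0 + 3^0 = 2 + 1 = 3.
Assume t(j) = 2·4^j + 3^j for some j ≥ 0.
Then t(j+1) = 4t(j) − 3^j = 4·(2·4^j + 3^j) − 3^j = 2·4^{j+1} + 4·3^j − 3^j = 2·4^{j+1} + 3·3^j = 2·4^{j+1} + 3^{j+1}.
So the formula holds for j+1, and by induction t(m) = 2·4^m + 3^m for all m ≥ 0.

t(m) = 2·4^m + 3^m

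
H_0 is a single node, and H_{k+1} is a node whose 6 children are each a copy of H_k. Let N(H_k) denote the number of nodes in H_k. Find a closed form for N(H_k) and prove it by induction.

Claim: N(H_k) = (6^{k+1} − 1)/5.

Base case: N(H_0) = 1, and (6^{0+1} − 1)/5 = 1.
Assume N(H_j) = (6^{j+1} − 1)/5.
Then N(H_{j+1}) = 1 + 6N(H_j) = 1 + 6·(6^{j+1} − 1)/5 = 1 + (6^{j+2} − 6)/5 = (5 + 6^{j+2} − 6)/5 = (6^{j+2} − 1)/5.
Hence N(H_k) = (6^{k+1} − 1)/5 for every k ≥ 0, by induction.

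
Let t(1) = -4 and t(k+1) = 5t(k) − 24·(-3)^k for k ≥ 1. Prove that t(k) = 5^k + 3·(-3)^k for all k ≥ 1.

Base case: t(1) = -4, and 5^1 + 3·(-3)^1 = 5 − 9 = -4.
Assume t(m) = 5^m + 3·(-3)^m for some m ≥ 1.
Then t(m+1) = 5t(m) − 24·(-3)^m = 5·(5^m + 3·(-3)^m) − 24·(-3)^m = 5^{m+1} + 15·(-3)^m − 24·(-3)^m = 5^{m+1} − 9·(-3)^m = 5^{m+1} + 3·(-3)^{m+1}.
So the formula holds for m+1, and by induction t(k) = 5^k + 3·(-3)^k for all k ≥ 1.

t(k) = 5^k + 3·(-3)^k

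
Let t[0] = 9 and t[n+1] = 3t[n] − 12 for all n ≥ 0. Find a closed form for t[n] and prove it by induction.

Claim: t[n] = 3^{n+1} + 6.

Base case: t[0] = 9, and 3^{0+1} + 6 = 3 + 6 = 9.
Assume t[m] = 3^{m+1} + 6 for some m ≥ 0.
Then t[m+1] = 3t[m] − 12 = 3·(3^{m+1} + 6) − 12 = 3^{m+2} + 18 − 12 = 3^{m+2} + 6.
Hence t[n] = 3^{n+1} + 6 for every n ≥ 0, by induction.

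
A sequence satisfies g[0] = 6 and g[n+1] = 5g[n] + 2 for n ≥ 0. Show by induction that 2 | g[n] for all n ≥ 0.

Base case: g[0] = 6 = 2·3, so 2 | g[0].
Assume 2 | g[k], so g[k] = 2t for some integer t.
Then g[k+1] = 5g[k] + 2 = 5·(2t) + 2 = 2(5t + 1), so 2 | g[k+1].
By induction, 2 | g[n] for all n ≥ 0.

2 | g[n]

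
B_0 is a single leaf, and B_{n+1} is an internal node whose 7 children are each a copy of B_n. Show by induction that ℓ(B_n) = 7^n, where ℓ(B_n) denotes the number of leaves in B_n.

Base case: ℓ(B_0) = 1, and 7^0 = 1.
Assume ℓ(B_m) = 7^m.
Then ℓ(B_{m+1}) = 7·ℓ(B_m) = 7·7^m = 7^{m+1}.
By induction, ℓ(B_n) = 7^n for all n ≥ 0.

ℓ(B_n) = 7^n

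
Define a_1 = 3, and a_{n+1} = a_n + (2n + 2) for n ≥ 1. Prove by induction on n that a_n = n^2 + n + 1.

Base case: a_1 = 3, and 1^2 + 1 + 1 = 3.
Assume a_m = m^2 + m + 1.
Then a_{m+1} = a_m + (2m + 2) = (m^2 + m + 1) + (2m + 2) = m^2 + 3m + 3,
and (m+1)^2 + (m+1) + 1 = m^2 + 3m + 3.
By induction, a_n = n^2 + n + 1 for all n ≥ 1.

a_n = n^2 + n + 1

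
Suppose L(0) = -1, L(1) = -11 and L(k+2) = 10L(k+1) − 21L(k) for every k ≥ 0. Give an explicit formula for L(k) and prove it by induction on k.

Claim: L(k) = 3^k − 2·7^k.

Base cases: L(0) = -1 and 3^0 − 2·7^0 = -1; L(1) = -11 and 3^1 − 2·7^1 = -11.
Assume L(j) = 3^j − 2·7^j for all 0 ≤ j ≤ r, where r ≥ 1.
Then L(r+1) = 10L(r) − 21L(r−1) = 10·(3^r − 2·7^r) − 21·(3^{r−1} − 2·7^{r−1}) = (10·3 − 21)3^{r−1} − 2·(10·7 − 21)7^{r−1} = 9·3^{r−1} − 98·7^{r−1} = 3^{r+1} − 2·7^{r+1}.
This completes the inductive step, so L(k) = 3^k − 2·7^k for all k ≥ 0.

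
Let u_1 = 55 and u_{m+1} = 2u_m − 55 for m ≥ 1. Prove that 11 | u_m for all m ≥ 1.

Base case: u_1 = 55 = 11·5, so 11 | u_1.
Assume 11 | u_j, so u_j = 11t for some integer t.
Then u_{j+1} = 2u_j − 55 = 2·(11t) − 55 = 11(2t − 5), so 11 | u_{j+1}.
This completes the inductive step, so 11 | u_m for all m ≥ 1.

11 | u_m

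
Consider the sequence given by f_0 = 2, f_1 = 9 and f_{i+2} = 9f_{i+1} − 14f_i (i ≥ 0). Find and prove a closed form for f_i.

Claim: f_i = 7^i + 2^i.

Base cases: f_0 = 2 and 7^0 + 2^0 = 2; f_1 = 9 and 7^1 + 2^1 = 9.
Assume f_j = 7^j + 2^j for all 0 ≤ j ≤ k, where k ≥ 1.
Then f_{k+1} = 9f_k − 14f_{k−1} = 9·(7^k + 2^k) − 14·(7^{k−1} + 2^{k−1}) = (9·7 − 14)7^{k−1} + (9·2 − 14)2^{k−1} = 49·7^{k−1} + 4·2^{k−1} = 7^{k+1} + 2^{k+1}.
Hence f_i = 7^i + 2^i for every i ≥ 0, by strong induction.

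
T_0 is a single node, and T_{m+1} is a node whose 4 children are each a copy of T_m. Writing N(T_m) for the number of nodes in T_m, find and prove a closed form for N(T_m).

Claim: N(T_m) = (4^{m+1} − 1)/3.

Base case: N(T_0) = 1, and (4^{0+1} − 1)/3 = 1.
Assume N(T_r) = (4^{r+1} − 1)/3.
Then N(T_{r+1}) = 1 + 4N(T_r) = 1 + 4·(4^{r+1} − 1)/3 = 1 + (4^{r+2} − 4)/3 = (3 + 4^{r+2} − 4)/3 = (4^{r+2} − 1)/3.
So the formula holds for r+1, and by induction N(T_m) = (4^{m+1} − 1)/3 for all m ≥ 0.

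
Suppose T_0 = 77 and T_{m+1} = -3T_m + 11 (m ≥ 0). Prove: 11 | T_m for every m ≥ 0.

Base case: T_0 = 77 = 11·7, so 11 | T_0.
Assume 11 | T_j, so T_j = 11t for some integer t.
Then T_{j+1} = -3T_j + 11 = -3·(11t) + 11 = 11(-3t + 1), so 11 | T_{j+1}.
So the property holds for j+1, and by induction 11 | T_m for all m ≥ 0.

11 | T_m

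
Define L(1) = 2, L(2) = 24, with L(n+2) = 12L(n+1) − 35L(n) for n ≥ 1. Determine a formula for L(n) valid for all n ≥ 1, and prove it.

Claim: L(n) = -5^n + 7^n.

Base cases: L(1) = 2 and -5^1 + 7^1 = 2; L(2) = 24 and -5^2 + 7^2 = 24.
Assume L(i) = -5^i + 7^i for all 1 ≤ i ≤ j, where j ≥ 2.
Then L(j+1) = 12L(j) − 35L(j−1) = 12·(-5^j + 7^j) − 35·(-5^{j−1} + 7^{j−1}) = -(12·5 − 35)5^{j−1} + (12·7 − 35)7^{j−1} = -25·5^{j−1} + 49·7^{j−1} = -5^{j+1} + 7^{j+1}.
This completes the inductive step, so L(n) = -5^n + 7^n for all n ≥ 1.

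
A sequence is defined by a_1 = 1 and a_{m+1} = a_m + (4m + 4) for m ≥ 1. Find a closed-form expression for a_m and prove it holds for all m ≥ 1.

Claim: a_m = 2m^2 + 2m − 3.

Base case: a_1 = 1, and 2·1^2 + 2·1 − 3 = 1.
Assume a_j = 2j^2 + 2j − 3.
Then a_{j+1} = a_j + (4j + 4) = (2j^2 + 2j − 3) + (4j + 4) = 2j^2 + 6j + 1,
and 2·(j+1)^2 + 2·(j+1) − 3 = 2j^2 + 6j + 1.
This completes the inductive step, so a_m = 2m^2 + 2m − 3 for all m ≥ 1.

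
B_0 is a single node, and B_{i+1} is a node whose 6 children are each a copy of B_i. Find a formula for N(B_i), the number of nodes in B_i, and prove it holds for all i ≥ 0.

Claim: N(B_i) = (6^{i+1} − 1)/5.

Base case: N(B_0) = 1, and (6^{0+1} − 1)/5 = 1.
Assume N(B_k) = (6^{k+1} − 1)/5.
Then N(B_{k+1}) = 1 + 6N(B_k) = 1 + 6·(6^{k+1} − 1)/5 = 1 + (6^{k+2} − 6)/5 = (5 + 6^{k+2} − 6)/5 = (6^{k+2} − 1)/5.
This completes the inductive step, so N(B_i) = (6^{i+1} − 1)/5 for all i ≥ 0.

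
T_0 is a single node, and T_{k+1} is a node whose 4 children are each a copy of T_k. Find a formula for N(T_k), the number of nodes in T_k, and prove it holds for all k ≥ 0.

Claim: N(T_k) = (4^{k+1} − 1)/3.

Base case: N(T_0) = 1, and (4^{0+1} − 1)/3 = 1.
Assume N(T_j) = (4^{j+1} − 1)/3.
Then N(T_{j+1}) = 1 + 4N(T_j) = 1 + 4·(4^{j+1} − 1)/3 = 1 + (4^{j+2} − 4)/3 = (3 + 4^{j+2} − 4)/3 = (4^{j+2} − 1)/3.
By induction, N(T_k) = (4^{k+1} − 1)/3 for all k ≥ 0.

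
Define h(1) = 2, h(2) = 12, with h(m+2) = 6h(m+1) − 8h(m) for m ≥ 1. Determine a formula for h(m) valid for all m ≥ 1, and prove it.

Claim: h(m) = -2^m + 4^m.

Base cases: h(1) = 2 and -2^1 + 4^1 = 2; h(2) = 12 and -2^2 + 4^2 = 12.
Assume h(j) = -2^j + 4^j for all 1 ≤ j ≤ k, where k ≥ 2.
Then h(k+1) = 6h(k) − 8h(k−1) = 6·(-2^k + 4^k) − 8·(-2^{k−1} + 4^{k−1}) = -(6·2 − 8)2^{k−1} + (6·4 − 8)4^{k−1} = -4·2^{k−1} + 16·4^{k−1} = -2^{k+1} + 4^{k+1}.
Hence h(m) = -2^m + 4^m for every m ≥ 1, by strong induction.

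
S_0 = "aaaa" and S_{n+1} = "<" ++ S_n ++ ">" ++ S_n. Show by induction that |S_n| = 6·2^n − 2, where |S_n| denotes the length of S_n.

Base case: |S_0| = 4, and 6·2^0 − 2 = 4.
Assume |S_m| = 6·2^m − 2.
Then |S_{m+1}| = 1 + |S_m| + 1 + |S_m| = 2|S_m| + 2 = 2(6·2^m − 2) + 2 = 6·2^{m+1} − 4 + 2 = 6·2^{m+1} − 2.
This completes the inductive step, so |S_n| = 6·2^n − 2 for all n ≥ 0.

|S_n| = 6·2^n − 2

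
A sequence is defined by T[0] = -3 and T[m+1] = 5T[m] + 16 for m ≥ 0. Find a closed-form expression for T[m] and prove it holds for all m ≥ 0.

Claim: T[m] = 5^m − 4.

Base case: T[0] = -3, and 5^0 − 4 = 1 − 4 = -3.
Assume T[k] = 5^k − 4 for some k ≥ 0.
Then T[k+1] = 5T[k] + 16 = 5·(5^k − 4) + 16 = 5^{k+1} − 20 + 16 = 5^{k+1} − 4.
Hence T[m] = 5^m − 4 for every m ≥ 0, by induction.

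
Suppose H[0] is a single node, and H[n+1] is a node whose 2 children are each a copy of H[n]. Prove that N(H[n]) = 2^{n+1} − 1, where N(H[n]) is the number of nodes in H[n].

Base case: N(H[0]) = 1, and 2^{0+1} − 1 = 1.
Assume N(H[j]) = 2^{j+1} − 1.
Then N(H[j+1]) = 1 + 2N(H[j]) = 1 + 2(2^{j+1} − 1) = 2^{j+2} − 2 + 1 = 2^{j+2} − 1.
So the formula holds for j+1, and by induction N(H[n]) = 2^{n+1} − 1 for all n ≥ 0.

N(H[n]) = 2^{n+1} − 1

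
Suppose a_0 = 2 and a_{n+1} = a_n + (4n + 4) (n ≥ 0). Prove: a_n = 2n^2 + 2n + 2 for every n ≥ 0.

Base case: a_0 = 2, and 2·0^2 + 2·0 + 2 = 2.
Assume a_k = 2k^2 + 2k + 2.
Then a_{k+1} = a_k + (4k + 4) = (2k^2 + 2k + 2) + (4k + 4) = 2k^2 + 6k + 6,
and 2·(k+1)^2 + 2·(k+1) + 2 = 2k^2 + 6k + 6.
By induction, a_n = 2n^2 + 2n + 2 for all n ≥ 0.

a_n = 2n^2 + 2n + 2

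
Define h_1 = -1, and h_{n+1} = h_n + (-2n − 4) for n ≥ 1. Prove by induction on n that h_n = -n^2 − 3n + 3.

Base case: h_1 = -1, and -1^2 − 3·1 + 3 = -1.
Assume h_k = -k^2 − 3k + 3.
Then h_{k+1} = h_k + (-2k − 4) = (-k^2 − 3k + 3) + (-2k − 4) = -k^2 − 5k − 1,
and -(k+1)^2 − 3·(k+1) + 3 = -k^2 − 5k − 1.
Hence h_n = -n^2 − 3n + 3 for every n ≥ 1, by induction.

h_n = -n^2 − 3n + 3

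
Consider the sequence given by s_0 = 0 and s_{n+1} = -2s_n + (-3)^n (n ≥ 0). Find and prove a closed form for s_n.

Claim: s_n = (-2)^n − (-3)^n.

Base case: s_0 = 0, and (-2)^0 − (-3)^0 = 1 − 1 = 0.
Assume s_m = (-2)^m − (-3)^m for some m ≥ 0.
Then s_{m+1} = -2s_m + (-3)^m = -2·((-2)^m − (-3)^m) + (-3)^m = (-2)^{m+1} + 2·(-3)^m + (-3)^m = (-2)^{m+1} + 3·(-3)^m = (-2)^{m+1} − (-3)^{m+1}.
So the formula holds for m+1, and by induction s_n = (-2)^n − (-3)^n for all n ≥ 0.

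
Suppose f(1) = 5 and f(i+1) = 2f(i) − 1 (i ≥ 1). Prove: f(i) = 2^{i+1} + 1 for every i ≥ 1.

Base case: f(1) = 5, and 2^{1+1} + 1 = 4 + 1 = 5.
Assume f(m) = 2^{m+1} + 1 for some m ≥ 1.
Then f(m+1) = 2f(m) − 1 = 2·(2^{m+1} + 1) − 1 = 2^{m+2} + 2 − 1 = 2^{m+2} + 1.
Hence f(i) = 2^{i+1} + 1 for every i ≥ 1, by induction.

f(i) = 2^{i+1} + 1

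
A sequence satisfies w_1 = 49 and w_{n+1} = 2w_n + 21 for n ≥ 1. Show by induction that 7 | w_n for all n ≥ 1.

Base case: w_1 = 49 = 7·7, so 7 | w_1.
Assume 7 | w_j, so w_j = 7t for some integer t.
Then w_{j+1} = 2w_j + 21 = 2·(7t) + 21 = 7(2t + 3), so 7 | w_{j+1}.
This completes the inductive step, so 7 | w_n for all n ≥ 1.

7 | w_n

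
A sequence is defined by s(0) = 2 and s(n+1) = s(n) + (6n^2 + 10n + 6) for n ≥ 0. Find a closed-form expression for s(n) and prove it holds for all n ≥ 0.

Claim: s(n) = 2n^3 + 2n^2 + 2n + 2.

Base case: s(0) = 2, and 2·0^3 + 2·0^2 + 2·0 + 2 = 2.
Assume s(r) = 2r^3 + 2r^2 + 2r + 2.
Then s(r+1) = s(r) + (6r^2 + 10r + 6) = (2r^3 + 2r^2 + 2r + 2) + (6r^2 + 10r + 6) = 2r^3 + 8r^2 + 12r + 8,
and 2·(r+1)^3 + 2·(r+1)^2 + 2·(r+1) + 2 = 2r^3 + 8r^2 + 12r + 8.
This completes the inductive step, so s(n) = 2n^3 + 2n^2 + 2n + 2 for all n ≥ 0.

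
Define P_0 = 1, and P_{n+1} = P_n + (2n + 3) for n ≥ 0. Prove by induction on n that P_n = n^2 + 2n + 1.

Base case: P_0 = 1, and 0^2 + 2·0 + 1 = 1.
Assume P_r = r^2 + 2r + 1.
Then P_{r+1} = P_r + (2r + 3) = (r^2 + 2r + 1) + (2r + 3) = r^2 + 4r + 4,
and (r+1)^2 + 2·(r+1) + 1 = r^2 + 4r + 4.
Hence P_n = n^2 + 2n + 1 for every n ≥ 0, by induction.

P_n = n^2 + 2n + 1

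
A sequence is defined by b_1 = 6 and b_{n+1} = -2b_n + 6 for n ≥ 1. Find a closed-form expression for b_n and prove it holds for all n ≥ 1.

Claim: b_n = -2·(-2)^n + 2.

Base case: b_1 = 6, and -2·(-2)^1 + 2 = 4 + 2 = 6.
Assume b_j = -2·(-2)^j + 2 for some j ≥ 1.
Then b_{j+1} = -2b_j + 6 = -2·(-2·(-2)^j + 2) + 6 = 4·(-2)^j − 4 + 6 = -2·(-2)^{j+1} + 2.
Hence b_n = -2·(-2)^n + 2 for every n ≥ 1, by induction.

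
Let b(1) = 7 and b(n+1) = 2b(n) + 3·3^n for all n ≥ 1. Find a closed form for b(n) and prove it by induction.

Claim: b(n) = -2^n + 3·3^n.

Base case: b(1) = 7, and -2^1 + 3·3^1 = -2 + 9 = 7.
Assume b(k) = -2^k + 3·3^k for some k ≥ 1.
Then b(k+1) = 2b(k) + 3·3^k = 2·(-2^k + 3·3^k) + 3·3^k = -2^{k+1} + 6·3^k + 3·3^k = -2^{k+1} + 9·3^k = -2^{k+1} + 3·3^{k+1}.
So the formula holds for k+1, and by induction b(n) = -2^n + 3·3^n for all n ≥ 1.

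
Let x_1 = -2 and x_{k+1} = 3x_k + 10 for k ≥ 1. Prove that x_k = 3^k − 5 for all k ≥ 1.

Base case: x_1 = -2, and 3^1 − 5 = 3 − 5 = -2.
Assume x_j = 3^j − 5 for some j ≥ 1.
Then x_{j+1} = 3x_j + 10 = 3·(3^j − 5) + 10 = 3^{j+1} − 15 + 10 = 3^{j+1} − 5.
So the formula holds for j+1, and by induction x_k = 3^k − 5 for all k ≥ 1.

x_k = 3^k − 5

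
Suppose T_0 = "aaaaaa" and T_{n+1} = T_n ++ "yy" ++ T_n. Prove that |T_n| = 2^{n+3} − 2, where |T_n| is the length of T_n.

Base case: |T_0| = 6, and 2^{0+3} − 2 = 6.
Assume |T_r| = 2^{r+3} − 2.
Then |T_{r+1}| = |T_r| + 2 + |T_r| = 2|T_r| + 2 = 2(2^{r+3} − 2) + 2 = 2^{r+1+3} − 4 + 2 = 2^{r+1+3} − 2.
By induction, |T_n| = 2^{n+3} − 2 for all n ≥ 0.

|T_n| = 2^{n+3} − 2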